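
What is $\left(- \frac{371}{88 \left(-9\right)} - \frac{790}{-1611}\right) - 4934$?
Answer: $- \frac{699347383}{141768} \approx -4933.0$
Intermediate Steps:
$\left(- \frac{371}{88 \left(-9\right)} - \frac{790}{-1611}\right) - 4934 = \left(- \frac{371}{-792} - - \frac{790}{1611}\right) - 4934 = \left(\left(-371\right) \left(- \frac{1}{792}\right) + \frac{790}{1611}\right) - 4934 = \left(\frac{371}{792} + \frac{790}{1611}\right) - 4934 = \frac{135929}{141768} - 4934 = - \frac{699347383}{141768}$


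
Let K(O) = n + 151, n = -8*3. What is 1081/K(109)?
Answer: 1081/127 ≈ 8.5118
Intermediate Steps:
n = -24
K(O) = 127 (K(O) = -24 + 151 = 127)
1081/K(109) = 1081/127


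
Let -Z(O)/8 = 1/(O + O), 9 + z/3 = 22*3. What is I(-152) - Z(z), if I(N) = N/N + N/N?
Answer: 346/171 ≈ 2.0234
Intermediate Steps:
z = 171 (z = -27 + 3*(22*3) = -27 + 3*66 = -27 + 198 = 171)
I(N) = 2 (I(N) = 1 + 1 = 2)
Z(O) = -4/O (Z(O) = -8/(O + O) = -8*1/(2*O) = -4/O)
I(-152) - Z(z) = 2 - (-4)/171 = 2 - 1*(-4/171) = 2 + 4/171 = 346/171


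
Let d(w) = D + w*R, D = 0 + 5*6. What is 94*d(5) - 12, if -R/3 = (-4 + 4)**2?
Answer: 2808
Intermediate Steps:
R = 0 (R = -3*(-4 + 4)**2 = -3*0**2 = -3*0 = 0)
D = 30 (D = 0 + 30 = 30)
d(w) = 30 (d(w) = 30 + w*0 = 30 + 0 = 30)
94*d(5) - 12 = 94*30 - 12 = 2820 - 12 = 2808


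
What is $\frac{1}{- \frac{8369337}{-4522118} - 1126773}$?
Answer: $- \frac{4522118}{5095392095877} \approx -8.8749 \cdot 10^{-7}$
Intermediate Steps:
$\frac{1}{- \frac{8369337}{-4522118} - 1126773} = \frac{1}{\left(-8369337\right) \left(- \frac{1}{4522118}\right) - 1126773} = \frac{1}{\frac{8369337}{4522118} - 1126773} = \frac{1}{- \frac{5095392095877}{4522118}} = - \frac{4522118}{5095392095877}$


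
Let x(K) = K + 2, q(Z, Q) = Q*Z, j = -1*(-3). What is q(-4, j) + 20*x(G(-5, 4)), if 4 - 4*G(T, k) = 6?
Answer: 18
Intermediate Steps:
j = 3
G(T, k) = -½ (G(T, k) = 1 - ¼*6 = 1 - 3/2 = -½)
x(K) = 2 + K
q(-4, j) + 20*x(G(-5, 4)) = 3*(-4) + 20*(2 - ½) = -12 + 20*(3/2) = -12 + 30 = 18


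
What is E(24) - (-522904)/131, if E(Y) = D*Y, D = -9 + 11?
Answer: 529192/131 ≈ 4039.6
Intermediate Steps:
D = 2
E(Y) = 2*Y
E(24) - (-522904)/131 = 2*24 - (-522904)/131 = 48 - (-522904)/131 = 48 - 1304*(-401/131) = 48 + 522904/131 = 529192/131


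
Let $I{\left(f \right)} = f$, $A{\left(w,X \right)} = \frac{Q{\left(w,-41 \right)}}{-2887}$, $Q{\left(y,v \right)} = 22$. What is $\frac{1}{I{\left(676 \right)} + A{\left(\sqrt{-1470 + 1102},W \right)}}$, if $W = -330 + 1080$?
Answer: $\frac{2887}{1951590} \approx 0.0014793$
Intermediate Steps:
$W = 750$
$A{\left(w,X \right)} = - \frac{22}{2887}$ ($A{\left(w,X \right)} = \frac{22}{-2887} = 22 \left(- \frac{1}{2887}\right) = - \frac{22}{2887}$)
$\frac{1}{I{\left(676 \right)} + A{\left(\sqrt{-1470 + 1102},W \right)}} = \frac{1}{676 - \frac{22}{2887}} = \frac{1}{\frac{1951590}{2887}} = \frac{2887}{1951590}$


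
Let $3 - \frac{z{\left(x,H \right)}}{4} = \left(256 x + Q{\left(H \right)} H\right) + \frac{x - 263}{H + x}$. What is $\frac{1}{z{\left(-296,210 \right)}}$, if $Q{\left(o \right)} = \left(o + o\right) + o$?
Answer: $- \frac{1}{226110} \approx -4.4226 \cdot 10^{-6}$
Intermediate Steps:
$Q{\left(o \right)} = 3 o$ ($Q{\left(o \right)} = 2 o + o = 3 o$)
$z{\left(x,H \right)} = 12 - 1024 x - 12 H^{2} - \frac{4 \left(-263 + x\right)}{H + x}$ ($z{\left(x,H \right)} = 12 - 4 \left(\left(256 x + 3 H H\right) + \frac{x - 263}{H + x}\right) = 12 - 4 \left(\left(256 x + 3 H^{2}\right) + \frac{-263 + x}{H + x}\right) = 12 - 4 \left(\left(3 H^{2} + 256 x\right) + \frac{-263 + x}{H + x}\right) = 12 - 4 \left(3 H^{2} + 256 x + \frac{-263 + x}{H + x}\right) = 12 - \left(12 H^{2} + 1024 x + \frac{4 \left(-263 + x\right)}{H + x}\right) = 12 - 1024 x - 12 H^{2} - \frac{4 \left(-263 + x\right)}{H + x}$)
$\frac{1}{z{\left(-296,210 \right)}} = \frac{1}{4 \frac{1}{210 - 296} \left(263 - 256 \left(-296\right)^{2} - 3 \cdot 210^{3} + 2 \left(-296\right) + 3 \cdot 210 - 53760 \left(-296\right) - - 888 \cdot 210^{2}\right)} = \frac{1}{4 \frac{1}{-86} \left(263 - 22429696 - 27783000 - 592 + 630 + 15912960 - \left(-888\right) 44100\right)} = \frac{1}{4 \left(- \frac{1}{86}\right) \left(263 - 22429696 - 27783000 - 592 + 630 + 15912960 + 39160800\right)} = \frac{1}{4 \left(- \frac{1}{86}\right) 4861365} = \frac{1}{-226110} = - \frac{1}{226110}$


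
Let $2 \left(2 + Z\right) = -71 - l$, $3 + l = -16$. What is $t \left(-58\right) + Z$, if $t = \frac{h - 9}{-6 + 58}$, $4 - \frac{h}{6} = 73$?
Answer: $\frac{11539}{26} \approx 443.81$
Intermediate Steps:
$h = -414$ ($h = 24 - 438 = -414$)
$l = -19$ ($l = -3 - 16 = -19$)
$t = - \frac{423}{52}$ ($t = \frac{-414 - 9}{-6 + 58} = - \frac{423}{52} \approx -8.1346$)
$Z = -28$ ($Z = -2 + \frac{-71 - -19}{2} = -2 + \frac{-71 + 19}{2} = -2 + \frac{1}{2} \left(-52\right) = -2 - 26 = -28$)
$t \left(-58\right) + Z = \left(- \frac{423}{52}\right) \left(-58\right) - 28 = \frac{12267}{26} - 28 = \frac{11539}{26}$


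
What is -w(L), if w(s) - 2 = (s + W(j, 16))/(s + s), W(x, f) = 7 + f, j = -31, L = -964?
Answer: -4797/1928 ≈ -2.4881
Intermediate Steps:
w(s) = 2 + (23 + s)/(2*s) (w(s) = 2 + (s + (7 + 16))/(s + s) = 2 + (s + 23)/((2*s)) = 2 + (23 + s)*(1/(2*s)) = 2 + (23 + s)/(2*s))
-w(L) = -(23 + 5*(-964))/(2*(-964)) = -(-1)*(23 - 4820)/(2*964) = -(-1)*(-4797)/(2*964) = -1*4797/1928 = -4797/1928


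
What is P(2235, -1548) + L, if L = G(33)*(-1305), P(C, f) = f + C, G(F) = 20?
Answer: -25413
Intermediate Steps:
P(C, f) = C + f
L = -26100 (L = 20*(-1305) = -26100)
P(2235, -1548) + L = (2235 - 1548) - 26100 = 687 - 26100 = -25413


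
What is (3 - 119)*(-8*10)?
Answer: 9280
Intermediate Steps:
(3 - 119)*(-8*10) = -116*(-80) = 9280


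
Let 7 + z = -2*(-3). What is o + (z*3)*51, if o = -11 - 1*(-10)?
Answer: -154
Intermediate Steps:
o = -1 (o = -11 + 10 = -1)
z = -1 (z = -7 - 2*(-3) = -7 + 6 = -1)
o + (z*3)*51 = -1 - 1*3*51 = -1 - 3*51 = -1 - 153 = -154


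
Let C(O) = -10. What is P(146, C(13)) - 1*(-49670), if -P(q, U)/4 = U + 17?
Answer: 49642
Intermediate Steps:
P(q, U) = -68 - 4*U (P(q, U) = -4*(U + 17) = -4*(17 + U) = -68 - 4*U)
P(146, C(13)) - 1*(-49670) = (-68 - 4*(-10)) - 1*(-49670) = (-68 + 40) + 49670 = -28 + 49670 = 49642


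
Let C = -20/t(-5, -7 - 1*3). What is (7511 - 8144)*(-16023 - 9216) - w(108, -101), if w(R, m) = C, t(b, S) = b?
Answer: 15976283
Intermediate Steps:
C = 4 (C = -20/(-5) = -20*(-⅕) = 4)
w(R, m) = 4
(7511 - 8144)*(-16023 - 9216) - w(108, -101) = (7511 - 8144)*(-16023 - 9216) - 1*4 = -633*(-25239) - 4 = 15976287 - 4 = 15976283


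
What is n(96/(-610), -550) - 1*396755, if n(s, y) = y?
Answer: -397305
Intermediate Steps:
n(96/(-610), -550) - 1*396755 = -550 - 1*396755 = -550 - 396755 = -397305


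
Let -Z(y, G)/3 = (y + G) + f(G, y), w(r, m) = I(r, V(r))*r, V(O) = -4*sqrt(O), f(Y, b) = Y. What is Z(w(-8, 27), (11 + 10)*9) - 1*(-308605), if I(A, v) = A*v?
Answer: 307471 + 1536*I*sqrt(2) ≈ 3.0747e+5 + 2172.2*I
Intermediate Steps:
w(r, m) = -4*r**(5/2) (w(r, m) = (r*(-4*sqrt(r)))*r = (-4*r**(3/2))*r = -4*r**(5/2))
Z(y, G) = -6*G - 3*y (Z(y, G) = -3*((y + G) + G) = -3*((G + y) + G) = -3*(y + 2*G) = -6*G - 3*y)
Z(w(-8, 27), (11 + 10)*9) - 1*(-308605) = (-6*(11 + 10)*9 - (-12)*(-8)**(5/2)) - 1*(-308605) = (-126*9 - (-12)*128*I*sqrt(2)) + 308605 = (-6*189 - (-1536)*I*sqrt(2)) + 308605 = (-1134 + 1536*I*sqrt(2)) + 308605 = 307471 + 1536*I*sqrt(2)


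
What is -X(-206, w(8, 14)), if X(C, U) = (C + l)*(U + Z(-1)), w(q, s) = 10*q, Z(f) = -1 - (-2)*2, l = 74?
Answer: 10956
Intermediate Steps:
Z(f) = 3 (Z(f) = -1 - 1*(-4) = -1 + 4 = 3)
X(C, U) = (3 + U)*(74 + C) (X(C, U) = (C + 74)*(U + 3) = (74 + C)*(3 + U) = (3 + U)*(74 + C))
-X(-206, w(8, 14)) = -(222 + 3*(-206) + 74*(10*8) - 2060*8) = -(222 - 618 + 74*80 - 206*80) = -(222 - 618 + 5920 - 16480) = -1*(-10956) = 10956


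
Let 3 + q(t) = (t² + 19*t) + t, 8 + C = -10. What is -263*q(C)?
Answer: 10257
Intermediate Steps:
C = -18 (C = -8 - 10 = -18)
q(t) = -3 + t² + 20*t (q(t) = -3 + ((t² + 19*t) + t) = -3 + (t² + 20*t) = -3 + t² + 20*t)
-263*q(C) = -263*(-3 + (-18)² + 20*(-18)) = -263*(-3 + 324 - 360) = -263*(-39) = 10257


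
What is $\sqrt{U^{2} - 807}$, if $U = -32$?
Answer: $\sqrt{217} \approx 14.731$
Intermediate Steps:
$\sqrt{U^{2} - 807} = \sqrt{\left(-32\right)^{2} - 807} = \sqrt{1024 - 807} = \sqrt{217}$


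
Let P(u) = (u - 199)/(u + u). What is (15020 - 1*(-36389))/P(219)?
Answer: 11258571/10 ≈ 1.1259e+6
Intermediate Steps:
P(u) = (-199 + u)/(2*u) (P(u) = (-199 + u)/((2*u)) = (-199 + u)*(1/(2*u)) = (-199 + u)/(2*u))
(15020 - 1*(-36389))/P(219) = (15020 - 1*(-36389))/(((½)*(-199 + 219)/219)) = (15020 + 36389)/(((½)*(1/219)*20)) = 51409/(10/219) = 51409*(219/10) = 11258571/10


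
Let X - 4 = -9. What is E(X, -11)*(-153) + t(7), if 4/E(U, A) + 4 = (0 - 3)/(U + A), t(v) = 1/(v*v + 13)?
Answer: 607165/3782 ≈ 160.54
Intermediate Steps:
X = -5 (X = 4 - 9 = -5)
t(v) = 1/(13 + v**2) (t(v) = 1/(v**2 + 13) = 1/(13 + v**2))
E(U, A) = 4/(-4 - 3/(A + U)) (E(U, A) = 4/(-4 + (0 - 3)/(U + A)) = 4/(-4 - 3/(A + U)))
E(X, -11)*(-153) + t(7) = (4*(-1*(-11) - 1*(-5))/(3 + 4*(-11) + 4*(-5)))*(-153) + 1/(13 + 7**2) = (4*(11 + 5)/(3 - 44 - 20))*(-153) + 1/(13 + 49) = (4*16/(-61))*(-153) + 1/62 = (4*(-1/61)*16)*(-153) + 1/62 = -64/61*(-153) + 1/62 = 9792/61 + 1/62 = 607165/3782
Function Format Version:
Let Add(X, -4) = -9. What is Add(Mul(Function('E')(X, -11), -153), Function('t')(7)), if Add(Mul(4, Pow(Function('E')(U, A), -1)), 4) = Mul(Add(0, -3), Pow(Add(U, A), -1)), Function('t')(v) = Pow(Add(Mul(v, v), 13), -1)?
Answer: Rational(607165, 3782) ≈ 160.54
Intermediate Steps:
X = -5 (X = Add(4, -9) = -5)
Function('t')(v) = Pow(Add(13, Pow(v, 2)), -1) (Function('t')(v) = Pow(Add(Pow(v, 2), 13), -1) = Pow(Add(13, Pow(v, 2)), -1))
Function('E')(U, A) = Mul(4, Pow(Add(-4, Mul(-3, Pow(Add(A, U), -1))), -1)) (Function('E')(U, A) = Mul(4, Pow(Add(-4, Mul(Add(0, -3), Pow(Add(U, A), -1))), -1)) = Mul(4, Pow(Add(-4, Mul(-3, Pow(Add(A, U), -1))), -1)))
Add(Mul(Function('E')(X, -11), -153), Function('t')(7)) = Add(Mul(Mul(4, Pow(Add(3, Mul(4, -11), Mul(4, -5)), -1), Add(Mul(-1, -11), Mul(-1, -5))), -153), Pow(Add(13, Pow(7, 2)), -1)) = Add(Mul(Mul(4, Pow(Add(3, -44, -20), -1), Add(11, 5)), -153), Pow(Add(13, 49), -1)) = Add(Mul(Mul(4, Pow(-61, -1), 16), -153), Pow(62, -1)) = Add(Mul(Mul(4, Rational(-1, 61), 16), -153), Rational(1, 62)) = Add(Mul(Rational(-64, 61), -153), Rational(1, 62)) = Add(Rational(9792, 61), Rational(1, 62)) = Rational(607165, 3782)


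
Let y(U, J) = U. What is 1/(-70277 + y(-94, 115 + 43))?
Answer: -1/70371 ≈ -1.4210e-5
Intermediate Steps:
1/(-70277 + y(-94, 115 + 43)) = 1/(-70277 - 94) = 1/(-70371) = -1/70371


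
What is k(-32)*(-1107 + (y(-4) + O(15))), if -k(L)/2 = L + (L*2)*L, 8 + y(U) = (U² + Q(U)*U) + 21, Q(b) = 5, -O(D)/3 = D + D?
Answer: 4790016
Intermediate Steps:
O(D) = -6*D (O(D) = -3*(D + D) = -6*D)
y(U) = 13 + U² + 5*U (y(U) = -8 + ((U² + 5*U) + 21) = -8 + (21 + U² + 5*U) = 13 + U² + 5*U)
k(L) = -4*L² - 2*L (k(L) = -2*(L + (L*2)*L) = -2*(L + (2*L)*L) = -2*(L + 2*L²) = -4*L² - 2*L)
k(-32)*(-1107 + (y(-4) + O(15))) = (-2*(-32)*(1 + 2*(-32)))*(-1107 + ((13 + (-4)² + 5*(-4)) - 6*15)) = (-2*(-32)*(1 - 64))*(-1107 + ((13 + 16 - 20) - 90)) = (-2*(-32)*(-63))*(-1107 + (9 - 90)) = -4032*(-1107 - 81) = -4032*(-1188) = 4790016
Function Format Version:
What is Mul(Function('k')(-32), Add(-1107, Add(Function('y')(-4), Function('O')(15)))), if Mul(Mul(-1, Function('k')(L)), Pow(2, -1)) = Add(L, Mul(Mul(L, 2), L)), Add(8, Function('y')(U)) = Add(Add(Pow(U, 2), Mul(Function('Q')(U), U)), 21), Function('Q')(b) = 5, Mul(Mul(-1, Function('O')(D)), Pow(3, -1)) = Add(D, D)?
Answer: 4790016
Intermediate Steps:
Function('O')(D) = Mul(-6, D) (Function('O')(D) = Mul(-3, Add(D, D)) = Mul(-3, Mul(2, D)) = Mul(-6, D))
Function('y')(U) = Add(13, Pow(U, 2), Mul(5, U)) (Function('y')(U) = Add(-8, Add(Add(Pow(U, 2), Mul(5, U)), 21)) = Add(-8, Add(21, Pow(U, 2), Mul(5, U))) = Add(13, Pow(U, 2), Mul(5, U)))
Function('k')(L) = Add(Mul(-4, Pow(L, 2)), Mul(-2, L)) (Function('k')(L) = Mul(-2, Add(L, Mul(Mul(L, 2), L))) = Mul(-2, Add(L, Mul(Mul(2, L), L))) = Mul(-2, Add(L, Mul(2, Pow(L, 2)))) = Add(Mul(-4, Pow(L, 2)), Mul(-2, L)))
Mul(Function('k')(-32), Add(-1107, Add(Function('y')(-4), Function('O')(15)))) = Mul(Mul(-2, -32, Add(1, Mul(2, -32))), Add(-1107, Add(Add(13, Pow(-4, 2), Mul(5, -4)), Mul(-6, 15)))) = Mul(Mul(-2, -32, Add(1, -64)), Add(-1107, Add(Add(13, 16, -20), -90))) = Mul(Mul(-2, -32, -63), Add(-1107, Add(9, -90))) = Mul(-4032, Add(-1107, -81)) = Mul(-4032, -1188) = 4790016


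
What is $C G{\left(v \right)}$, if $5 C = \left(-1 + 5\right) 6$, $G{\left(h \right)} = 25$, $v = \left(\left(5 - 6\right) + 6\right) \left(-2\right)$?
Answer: $120$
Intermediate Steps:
$v = -10$ ($v = \left(\left(5 - 6\right) + 6\right) \left(-2\right) = \left(-1 + 6\right) \left(-2\right) = 5 \left(-2\right) = -10$)
$C = \frac{24}{5}$ ($C = \frac{\left(-1 + 5\right) 6}{5} = \frac{4 \cdot 6}{5} = \frac{1}{5} \cdot 24 = \frac{24}{5} \approx 4.8$)
$C G{\left(v \right)} = \frac{24}{5} \cdot 25 = 120$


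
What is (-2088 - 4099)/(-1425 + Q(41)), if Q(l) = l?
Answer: 6187/1384 ≈ 4.4704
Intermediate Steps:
(-2088 - 4099)/(-1425 + Q(41)) = (-2088 - 4099)/(-1425 + 41) = -6187/(-1384) = -6187*(-1/1384) = 6187/1384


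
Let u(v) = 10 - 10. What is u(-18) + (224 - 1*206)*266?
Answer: 4788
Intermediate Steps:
u(v) = 0
u(-18) + (224 - 1*206)*266 = 0 + (224 - 1*206)*266 = 0 + (224 - 206)*266 = 0 + 18*266 = 0 + 4788 = 4788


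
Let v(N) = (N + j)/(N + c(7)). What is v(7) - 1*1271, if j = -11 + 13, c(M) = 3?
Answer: -12701/10 ≈ -1270.1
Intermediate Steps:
j = 2
v(N) = (2 + N)/(3 + N) (v(N) = (N + 2)/(N + 3) = (2 + N)/(3 + N))
v(7) - 1*1271 = (2 + 7)/(3 + 7) - 1*1271 = 9/10 - 1271 = -12701/10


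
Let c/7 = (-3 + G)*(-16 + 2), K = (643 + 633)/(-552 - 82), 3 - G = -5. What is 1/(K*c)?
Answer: 317/312620 ≈ 0.0010140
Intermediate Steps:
G = 8 (G = 3 - 1*(-5) = 3 + 5 = 8)
K = -638/317 (K = 1276/(-634) = 1276*(-1/634) = -638/317 ≈ -2.0126)
c = -490 (c = 7*((-3 + 8)*(-16 + 2)) = 7*(5*(-14)) = 7*(-70) = -490)
1/(K*c) = 1/(-638/317*(-490)) = 1/(312620/317) = 317/312620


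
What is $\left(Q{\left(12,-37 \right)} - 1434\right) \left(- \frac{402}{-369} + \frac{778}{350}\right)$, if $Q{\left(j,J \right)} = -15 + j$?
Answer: $- \frac{34151263}{7175} \approx -4759.8$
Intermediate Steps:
$\left(Q{\left(12,-37 \right)} - 1434\right) \left(- \frac{402}{-369} + \frac{778}{350}\right) = \left(\left(-15 + 12\right) - 1434\right) \left(- \frac{402}{-369} + \frac{778}{350}\right) = \left(-3 - 1434\right) \left(\left(-402\right) \left(- \frac{1}{369}\right) + 778 \cdot \frac{1}{350}\right) = - 1437 \left(\frac{134}{123} + \frac{389}{175}\right) = \left(-1437\right) \frac{71297}{21525} = - \frac{34151263}{7175}$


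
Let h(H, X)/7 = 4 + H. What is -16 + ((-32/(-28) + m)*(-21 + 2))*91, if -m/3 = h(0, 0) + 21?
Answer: 252171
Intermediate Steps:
h(H, X) = 28 + 7*H (h(H, X) = 7*(4 + H) = 28 + 7*H)
m = -147 (m = -3*((28 + 7*0) + 21) = -3*((28 + 0) + 21) = -3*(28 + 21) = -3*49 = -147)
-16 + ((-32/(-28) + m)*(-21 + 2))*91 = -16 + ((-32/(-28) - 147)*(-21 + 2))*91 = -16 + ((-32*(-1/28) - 147)*(-19))*91 = -16 + ((8/7 - 147)*(-19))*91 = -16 - 1021/7*(-19)*91 = -16 + (19399/7)*91 = -16 + 252187 = 252171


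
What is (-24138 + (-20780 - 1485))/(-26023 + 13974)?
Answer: 46403/12049 ≈ 3.8512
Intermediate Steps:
(-24138 + (-20780 - 1485))/(-26023 + 13974) = (-24138 - 22265)/(-12049) = -46403*(-1/12049) = 46403/12049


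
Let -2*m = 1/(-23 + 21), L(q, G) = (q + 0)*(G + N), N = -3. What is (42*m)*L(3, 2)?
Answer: -63/2 ≈ -31.500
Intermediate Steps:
L(q, G) = q*(-3 + G) (L(q, G) = (q + 0)*(G - 3) = q*(-3 + G))
m = ¼ (m = -1/(2*(-23 + 21)) = -½/(-2) = -½*(-½) = ¼ ≈ 0.25000)
(42*m)*L(3, 2) = (42*(¼))*(3*(-3 + 2)) = 21*(3*(-1))/2 = (21/2)*(-3) = -63/2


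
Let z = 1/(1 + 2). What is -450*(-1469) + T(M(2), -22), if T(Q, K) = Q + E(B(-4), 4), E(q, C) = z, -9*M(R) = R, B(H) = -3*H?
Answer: 5949451/9 ≈ 6.6105e+5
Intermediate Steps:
M(R) = -R/9
z = ⅓ (z = 1/3 = ⅓ ≈ 0.33333)
E(q, C) = ⅓
T(Q, K) = ⅓ + Q (T(Q, K) = Q + ⅓ = ⅓ + Q)
-450*(-1469) + T(M(2), -22) = -450*(-1469) + (⅓ - ⅑*2) = 661050 + (⅓ - 2/9) = 661050 + ⅑ = 5949451/9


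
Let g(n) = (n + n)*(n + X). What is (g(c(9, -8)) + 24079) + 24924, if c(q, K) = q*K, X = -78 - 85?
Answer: 82843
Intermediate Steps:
X = -163
c(q, K) = K*q
g(n) = 2*n*(-163 + n) (g(n) = (n + n)*(n - 163) = (2*n)*(-163 + n) = 2*n*(-163 + n))
(g(c(9, -8)) + 24079) + 24924 = (2*(-8*9)*(-163 - 8*9) + 24079) + 24924 = (2*(-72)*(-163 - 72) + 24079) + 24924 = (2*(-72)*(-235) + 24079) + 24924 = (33840 + 24079) + 24924 = 57919 + 24924 = 82843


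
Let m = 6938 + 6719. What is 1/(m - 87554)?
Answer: -1/73897 ≈ -1.3532e-5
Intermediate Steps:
m = 13657
1/(m - 87554) = 1/(13657 - 87554) = 1/(-73897) = -1/73897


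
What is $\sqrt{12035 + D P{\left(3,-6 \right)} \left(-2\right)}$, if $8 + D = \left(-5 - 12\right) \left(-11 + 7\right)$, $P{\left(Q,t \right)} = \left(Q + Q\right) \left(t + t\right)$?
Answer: $5 \sqrt{827} \approx 143.79$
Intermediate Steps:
$P{\left(Q,t \right)} = 4 Q t$ ($P{\left(Q,t \right)} = 2 Q 2 t = 4 Q t$)
$D = 60$ ($D = -8 + \left(-5 - 12\right) \left(-11 + 7\right) = -8 - -68 = -8 + 68 = 60$)
$\sqrt{12035 + D P{\left(3,-6 \right)} \left(-2\right)} = \sqrt{12035 + 60 \cdot 4 \cdot 3 \left(-6\right) \left(-2\right)} = \sqrt{12035 + 60 \left(-72\right) \left(-2\right)} = \sqrt{12035 - -8640} = \sqrt{12035 + 8640} = \sqrt{20675} = 5 \sqrt{827}$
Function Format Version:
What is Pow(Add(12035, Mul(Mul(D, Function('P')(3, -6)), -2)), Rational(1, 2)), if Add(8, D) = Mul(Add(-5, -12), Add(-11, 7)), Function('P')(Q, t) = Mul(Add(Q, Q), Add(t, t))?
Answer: Mul(5, Pow(827, Rational(1, 2))) ≈ 143.79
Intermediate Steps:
Function('P')(Q, t) = Mul(4, Q, t) (Function('P')(Q, t) = Mul(Mul(2, Q), Mul(2, t)) = Mul(4, Q, t))
D = 60 (D = Add(-8, Mul(Add(-5, -12), Add(-11, 7))) = Add(-8, Mul(-17, -4)) = Add(-8, 68) = 60)
Pow(Add(12035, Mul(Mul(D, Function('P')(3, -6)), -2)), Rational(1, 2)) = Pow(Add(12035, Mul(Mul(60, Mul(4, 3, -6)), -2)), Rational(1, 2)) = Pow(Add(12035, Mul(Mul(60, -72), -2)), Rational(1, 2)) = Pow(Add(12035, Mul(-4320, -2)), Rational(1, 2)) = Pow(Add(12035, 8640), Rational(1, 2)) = Pow(20675, Rational(1, 2)) = Mul(5, Pow(827, Rational(1, 2)))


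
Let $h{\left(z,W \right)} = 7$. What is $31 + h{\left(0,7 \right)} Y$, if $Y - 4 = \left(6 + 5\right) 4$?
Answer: $367$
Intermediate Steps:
$Y = 48$ ($Y = 4 + \left(6 + 5\right) 4 = 4 + 11 \cdot 4 = 4 + 44 = 48$)
$31 + h{\left(0,7 \right)} Y = 31 + 7 \cdot 48 = 31 + 336 = 367$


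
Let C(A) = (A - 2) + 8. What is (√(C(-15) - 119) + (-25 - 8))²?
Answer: 961 - 528*I*√2 ≈ 961.0 - 746.71*I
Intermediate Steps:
C(A) = 6 + A (C(A) = (-2 + A) + 8 = 6 + A)
(√(C(-15) - 119) + (-25 - 8))² = (√((6 - 15) - 119) + (-25 - 8))² = (√(-9 - 119) - 33)² = (√(-128) - 33)² = (8*I*√2 - 33)² = (-33 + 8*I*√2)²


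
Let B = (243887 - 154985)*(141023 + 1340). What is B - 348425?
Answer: 12656007001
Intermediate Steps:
B = 12656355426 (B = 88902*142363 = 12656355426)
B - 348425 = 12656355426 - 348425 = 12656007001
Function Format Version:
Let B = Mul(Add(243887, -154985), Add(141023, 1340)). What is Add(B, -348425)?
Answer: 12656007001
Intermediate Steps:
B = 12656355426 (B = Mul(88902, 142363) = 12656355426)
Add(B, -348425) = Add(12656355426, -348425) = 12656007001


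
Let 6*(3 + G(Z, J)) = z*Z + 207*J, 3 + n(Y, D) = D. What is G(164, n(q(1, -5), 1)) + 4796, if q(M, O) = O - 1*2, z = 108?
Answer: 7676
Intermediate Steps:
q(M, O) = -2 + O (q(M, O) = O - 2 = -2 + O)
n(Y, D) = -3 + D
G(Z, J) = -3 + 18*Z + 69*J/2 (G(Z, J) = -3 + (108*Z + 207*J)/6 = -3 + (18*Z + 69*J/2) = -3 + 18*Z + 69*J/2)
G(164, n(q(1, -5), 1)) + 4796 = (-3 + 18*164 + 69*(-3 + 1)/2) + 4796 = (-3 + 2952 + (69/2)*(-2)) + 4796 = (-3 + 2952 - 69) + 4796 = 2880 + 4796 = 7676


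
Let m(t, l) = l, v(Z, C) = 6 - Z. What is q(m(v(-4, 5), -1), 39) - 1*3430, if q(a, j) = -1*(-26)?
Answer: -3404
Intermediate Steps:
q(a, j) = 26
q(m(v(-4, 5), -1), 39) - 1*3430 = 26 - 1*3430 = 26 - 3430 = -3404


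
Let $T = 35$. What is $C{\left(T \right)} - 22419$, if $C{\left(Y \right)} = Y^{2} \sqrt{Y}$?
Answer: $-22419 + 1225 \sqrt{35} \approx -15172.0$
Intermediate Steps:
$C{\left(Y \right)} = Y^{\frac{5}{2}}$
$C{\left(T \right)} - 22419 = 35^{\frac{5}{2}} - 22419 = 1225 \sqrt{35} - 22419 = -22419 + 1225 \sqrt{35}$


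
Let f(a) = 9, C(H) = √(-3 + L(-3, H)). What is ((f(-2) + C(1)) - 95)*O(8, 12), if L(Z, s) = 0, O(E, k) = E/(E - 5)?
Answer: -688/3 + 8*I*√3/3 ≈ -229.33 + 4.6188*I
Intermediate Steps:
O(E, k) = E/(-5 + E)
C(H) = I*√3 (C(H) = √(-3 + 0) = √(-3) = I*√3)
((f(-2) + C(1)) - 95)*O(8, 12) = ((9 + I*√3) - 95)*(8/(-5 + 8)) = (-86 + I*√3)*(8/3) = -688/3 + 8*I*√3/3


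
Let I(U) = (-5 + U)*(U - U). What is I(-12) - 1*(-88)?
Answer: 88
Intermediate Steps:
I(U) = 0 (I(U) = (-5 + U)*0 = 0)
I(-12) - 1*(-88) = 0 - 1*(-88) = 0 + 88 = 88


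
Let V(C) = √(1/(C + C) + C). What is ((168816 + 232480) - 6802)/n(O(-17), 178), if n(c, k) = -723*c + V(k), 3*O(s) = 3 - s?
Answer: -676920144480/8270671031 - 2366964*√626649/8270671031 ≈ -82.072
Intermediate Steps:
O(s) = 1 - s/3 (O(s) = (3 - s)/3 = 1 - s/3)
V(C) = √(C + 1/(2*C)) (V(C) = √(1/(2*C) + C) = √(C + 1/(2*C)))
n(c, k) = √(2/k + 4*k)/2 - 723*c (n(c, k) = -723*c + √(2/k + 4*k)/2 = √(2/k + 4*k)/2 - 723*c)
((168816 + 232480) - 6802)/n(O(-17), 178) = ((168816 + 232480) - 6802)/(√(2/178 + 4*178)/2 - 723*(1 - ⅓*(-17))) = (401296 - 6802)/(√(2*(1/178) + 712)/2 - 723*(1 + 17/3)) = 394494/(√(1/89 + 712)/2 - 723*20/3) = 394494/(√(63369/89)/2 - 4820) = 394494/((3*√626649/89)/2 - 4820) = 394494/(3*√626649/178 - 4820) = 394494/(-4820 + 3*√626649/178)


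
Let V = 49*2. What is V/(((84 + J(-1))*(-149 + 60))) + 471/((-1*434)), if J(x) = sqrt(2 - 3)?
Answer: -299395071/272583682 + 98*I/628073 ≈ -1.0984 + 0.00015603*I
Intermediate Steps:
J(x) = I (J(x) = sqrt(-1) = I)
V = 98
V/(((84 + J(-1))*(-149 + 60))) + 471/((-1*434)) = 98/(((84 + I)*(-149 + 60))) + 471/((-1*434)) = 98/(((84 + I)*(-89))) + 471/(-434) = 98/(-7476 - 89*I) + 471*(-1/434) = 98*((-7476 + 89*I)/55898497) - 471/434 = 98*(-7476 + 89*I)/55898497 - 471/434 = -471/434 + 98*(-7476 + 89*I)/55898497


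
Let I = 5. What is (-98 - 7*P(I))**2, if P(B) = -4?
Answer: 4900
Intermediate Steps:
(-98 - 7*P(I))**2 = (-98 - 7*(-4))**2 = (-98 + 28)**2 = (-70)**2 = 4900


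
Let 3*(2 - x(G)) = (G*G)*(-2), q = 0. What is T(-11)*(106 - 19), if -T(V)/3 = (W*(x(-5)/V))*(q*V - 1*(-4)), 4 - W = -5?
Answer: 175392/11 ≈ 15945.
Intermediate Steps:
x(G) = 2 + 2*G**2/3 (x(G) = 2 - G*G*(-2)/3 = 2 - G**2*(-2)/3 = 2 - (-2)*G**2/3 = 2 + 2*G**2/3)
W = 9 (W = 4 - 1*(-5) = 4 + 5 = 9)
T(V) = -2016/V (T(V) = -3*9*((2 + (2/3)*(-5)**2)/V)*(0*V - 1*(-4)) = -3*9*((2 + (2/3)*25)/V)*(0 + 4) = -3*9*((2 + 50/3)/V)*4 = -3*9*(56/(3*V))*4 = -3*168/V*4 = -2016/V)
T(-11)*(106 - 19) = (-2016/(-11))*(106 - 19) = -2016*(-1/11)*87 = (2016/11)*87 = 175392/11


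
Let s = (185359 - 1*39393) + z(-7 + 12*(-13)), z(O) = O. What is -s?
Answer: -145803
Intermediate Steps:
s = 145803 (s = (185359 - 1*39393) + (-7 + 12*(-13)) = (185359 - 39393) + (-7 - 156) = 145966 - 163 = 145803)
-s = -1*145803 = -145803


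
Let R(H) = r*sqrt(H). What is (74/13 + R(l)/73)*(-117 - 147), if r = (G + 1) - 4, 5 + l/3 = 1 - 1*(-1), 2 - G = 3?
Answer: -19536/13 + 3168*I/73 ≈ -1502.8 + 43.397*I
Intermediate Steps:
G = -1 (G = 2 - 1*3 = 2 - 3 = -1)
l = -9 (l = -15 + 3*(1 - 1*(-1)) = -15 + 3*(1 + 1) = -15 + 3*2 = -15 + 6 = -9)
r = -4 (r = (-1 + 1) - 4 = 0 - 4 = -4)
R(H) = -4*sqrt(H)
(74/13 + R(l)/73)*(-117 - 147) = (74/13 - 12*I/73)*(-117 - 147) = (74*(1/13) - 12*I*(1/73))*(-264) = (74/13 - 12*I*(1/73))*(-264) = (74/13 - 12*I/73)*(-264) = -19536/13 + 3168*I/73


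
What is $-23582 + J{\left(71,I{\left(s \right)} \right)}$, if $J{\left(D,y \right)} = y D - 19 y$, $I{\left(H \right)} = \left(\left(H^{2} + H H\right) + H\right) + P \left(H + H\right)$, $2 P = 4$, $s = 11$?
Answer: $-8138$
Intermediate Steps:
$P = 2$ ($P = \frac{1}{2} \cdot 4 = 2$)
$I{\left(H \right)} = 2 H^{2} + 5 H$ ($I{\left(H \right)} = \left(\left(H^{2} + H H\right) + H\right) + 2 \left(H + H\right) = \left(\left(H^{2} + H^{2}\right) + H\right) + 2 \cdot 2 H = \left(2 H^{2} + H\right) + 4 H = \left(H + 2 H^{2}\right) + 4 H = 2 H^{2} + 5 H$)
$J{\left(D,y \right)} = - 19 y + D y$ ($J{\left(D,y \right)} = D y - 19 y = - 19 y + D y$)
$-23582 + J{\left(71,I{\left(s \right)} \right)} = -23582 + 11 \left(5 + 2 \cdot 11\right) \left(-19 + 71\right) = -23582 + 11 \left(5 + 22\right) 52 = -23582 + 11 \cdot 27 \cdot 52 = -23582 + 297 \cdot 52 = -23582 + 15444 = -8138$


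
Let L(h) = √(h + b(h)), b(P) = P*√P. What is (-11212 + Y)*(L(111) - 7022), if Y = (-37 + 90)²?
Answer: 59005866 - 8403*√(111 + 111*√111) ≈ 5.8705e+7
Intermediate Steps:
b(P) = P^(3/2)
Y = 2809 (Y = 53² = 2809)
L(h) = √(h + h^(3/2))
(-11212 + Y)*(L(111) - 7022) = (-11212 + 2809)*(√(111 + 111^(3/2)) - 7022) = -8403*(√(111 + 111*√111) - 7022) = -8403*(-7022 + √(111 + 111*√111)) = 59005866 - 8403*√(111 + 111*√111)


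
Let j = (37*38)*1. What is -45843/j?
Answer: -1239/38 ≈ -32.605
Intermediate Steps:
j = 1406 (j = 1406*1 = 1406)
-45843/j = -45843/1406 = -45843*1/1406 = -1239/38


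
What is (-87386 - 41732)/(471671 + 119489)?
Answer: -64559/295580 ≈ -0.21841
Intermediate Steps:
(-87386 - 41732)/(471671 + 119489) = -129118/591160 = -129118*1/591160 = -64559/295580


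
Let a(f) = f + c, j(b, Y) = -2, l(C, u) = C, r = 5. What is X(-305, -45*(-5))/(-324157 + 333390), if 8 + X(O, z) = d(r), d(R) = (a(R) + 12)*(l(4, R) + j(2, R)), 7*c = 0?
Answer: 26/9233 ≈ 0.0028160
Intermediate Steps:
c = 0 (c = (⅐)*0 = 0)
a(f) = f (a(f) = f + 0 = f)
d(R) = 24 + 2*R (d(R) = (R + 12)*(4 - 2) = (12 + R)*2 = 24 + 2*R)
X(O, z) = 26 (X(O, z) = -8 + (24 + 2*5) = -8 + (24 + 10) = -8 + 34 = 26)
X(-305, -45*(-5))/(-324157 + 333390) = 26/(-324157 + 333390) = 26/9233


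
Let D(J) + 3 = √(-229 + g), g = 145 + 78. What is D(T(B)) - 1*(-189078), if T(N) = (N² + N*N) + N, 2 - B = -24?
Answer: 189075 + I*√6 ≈ 1.8908e+5 + 2.4495*I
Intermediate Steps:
B = 26 (B = 2 - 1*(-24) = 2 + 24 = 26)
g = 223
T(N) = N + 2*N² (T(N) = (N² + N²) + N = 2*N² + N = N + 2*N²)
D(J) = -3 + I*√6 (D(J) = -3 + √(-229 + 223) = -3 + √(-6) = -3 + I*√6)
D(T(B)) - 1*(-189078) = (-3 + I*√6) - 1*(-189078) = (-3 + I*√6) + 189078 = 189075 + I*√6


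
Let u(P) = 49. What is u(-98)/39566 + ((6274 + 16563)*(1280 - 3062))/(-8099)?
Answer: 1610159895095/320445034 ≈ 5024.8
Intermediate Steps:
u(-98)/39566 + ((6274 + 16563)*(1280 - 3062))/(-8099) = 49/39566 + ((6274 + 16563)*(1280 - 3062))/(-8099) = 49*(1/39566) + (22837*(-1782))*(-1/8099) = 49/39566 - 40695534*(-1/8099) = 49/39566 + 40695534/8099 = 1610159895095/320445034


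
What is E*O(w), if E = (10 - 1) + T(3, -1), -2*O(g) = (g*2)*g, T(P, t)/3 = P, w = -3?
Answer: -162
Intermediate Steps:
T(P, t) = 3*P
O(g) = -g**2 (O(g) = -g*2*g/2 = -2*g*g/2 = -g**2)
E = 18 (E = (10 - 1) + 3*3 = 9 + 9 = 18)
E*O(w) = 18*(-1*(-3)**2) = 18*(-1*9) = 18*(-9) = -162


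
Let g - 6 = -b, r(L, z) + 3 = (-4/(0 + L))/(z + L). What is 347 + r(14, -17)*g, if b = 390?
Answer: 10237/7 ≈ 1462.4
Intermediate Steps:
r(L, z) = -3 - 4/(L*(L + z)) (r(L, z) = -3 + (-4/(0 + L))/(z + L) = -3 + (-4/L)/(L + z) = -3 - 4/(L*(L + z)))
g = -384 (g = 6 - 1*390 = 6 - 390 = -384)
347 + r(14, -17)*g = 347 + ((-4 - 3*14² - 3*14*(-17))/(14*(14 - 17)))*(-384) = 347 + ((1/14)*(-4 - 3*196 + 714)/(-3))*(-384) = 347 + ((1/14)*(-⅓)*(-4 - 588 + 714))*(-384) = 347 + ((1/14)*(-⅓)*122)*(-384) = 347 - 61/21*(-384) = 347 + 7808/7 = 10237/7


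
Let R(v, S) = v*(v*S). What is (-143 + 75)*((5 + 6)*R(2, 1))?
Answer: -2992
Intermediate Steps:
R(v, S) = S*v² (R(v, S) = v*(S*v) = S*v²)
(-143 + 75)*((5 + 6)*R(2, 1)) = (-143 + 75)*((5 + 6)*(1*2²)) = -748*1*4 = -748*4 = -68*44 = -2992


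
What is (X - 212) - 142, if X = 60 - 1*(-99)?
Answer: -195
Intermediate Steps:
X = 159 (X = 60 + 99 = 159)
(X - 212) - 142 = (159 - 212) - 142 = -53 - 142 = -195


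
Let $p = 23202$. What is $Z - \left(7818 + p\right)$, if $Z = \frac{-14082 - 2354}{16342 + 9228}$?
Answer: $- \frac{396598918}{12785} \approx -31021.0$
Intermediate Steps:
$Z = - \frac{8218}{12785}$ ($Z = - \frac{16436}{25570} = \left(-16436\right) \frac{1}{25570} = - \frac{8218}{12785} \approx -0.64278$)
$Z - \left(7818 + p\right) = - \frac{8218}{12785} - \left(7818 + 23202\right) = - \frac{8218}{12785} - 31020 = - \frac{396598918}{12785}$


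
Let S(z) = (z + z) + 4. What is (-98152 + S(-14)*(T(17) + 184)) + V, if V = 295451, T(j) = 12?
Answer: 192595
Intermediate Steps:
S(z) = 4 + 2*z (S(z) = 2*z + 4 = 4 + 2*z)
(-98152 + S(-14)*(T(17) + 184)) + V = (-98152 + (4 + 2*(-14))*(12 + 184)) + 295451 = (-98152 + (4 - 28)*196) + 295451 = (-98152 - 24*196) + 295451 = (-98152 - 4704) + 295451 = -102856 + 295451 = 192595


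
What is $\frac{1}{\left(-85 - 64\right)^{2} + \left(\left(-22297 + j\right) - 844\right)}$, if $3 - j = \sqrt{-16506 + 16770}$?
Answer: $- \frac{937}{877705} + \frac{2 \sqrt{66}}{877705} \approx -0.001049$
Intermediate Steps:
$j = 3 - 2 \sqrt{66}$ ($j = 3 - \sqrt{-16506 + 16770} = 3 - \sqrt{264} = 3 - 2 \sqrt{66} \approx -13.248$)
$\frac{1}{\left(-85 - 64\right)^{2} + \left(\left(-22297 + j\right) - 844\right)} = \frac{1}{\left(-85 - 64\right)^{2} - \left(23138 + 2 \sqrt{66}\right)} = \frac{1}{\left(-149\right)^{2} - \left(23138 + 2 \sqrt{66}\right)} = \frac{1}{22201 - \left(23138 + 2 \sqrt{66}\right)} = \frac{1}{-937 - 2 \sqrt{66}}$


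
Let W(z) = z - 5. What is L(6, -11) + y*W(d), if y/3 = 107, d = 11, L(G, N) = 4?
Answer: 1930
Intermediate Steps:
W(z) = -5 + z
y = 321 (y = 3*107 = 321)
L(6, -11) + y*W(d) = 4 + 321*(-5 + 11) = 4 + 321*6 = 4 + 1926 = 1930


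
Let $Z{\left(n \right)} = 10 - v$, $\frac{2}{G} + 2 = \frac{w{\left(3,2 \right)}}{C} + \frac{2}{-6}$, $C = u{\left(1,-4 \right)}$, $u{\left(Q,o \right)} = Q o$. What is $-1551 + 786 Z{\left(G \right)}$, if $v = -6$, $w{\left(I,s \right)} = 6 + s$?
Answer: $11025$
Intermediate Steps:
$C = -4$ ($C = 1 \left(-4\right) = -4$)
$G = - \frac{6}{13}$ ($G = \frac{2}{-2 + \left(\frac{6 + 2}{-4} + \frac{2}{-6}\right)} = \frac{2}{-2 + \left(8 \left(- \frac{1}{4}\right) + 2 \left(- \frac{1}{6}\right)\right)} = \frac{2}{-2 - \frac{7}{3}} = \frac{2}{- \frac{13}{3}} = 2 \left(- \frac{3}{13}\right) = - \frac{6}{13} \approx -0.46154$)
$Z{\left(n \right)} = 16$ ($Z{\left(n \right)} = 10 - -6 = 10 + 6 = 16$)
$-1551 + 786 Z{\left(G \right)} = -1551 + 786 \cdot 16 = -1551 + 12576 = 11025$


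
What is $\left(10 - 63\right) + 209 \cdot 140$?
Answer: $29207$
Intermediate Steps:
$\left(10 - 63\right) + 209 \cdot 140 = \left(10 - 63\right) + 29260 = -53 + 29260 = 29207$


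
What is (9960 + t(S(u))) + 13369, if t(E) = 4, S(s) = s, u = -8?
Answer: 23333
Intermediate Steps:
(9960 + t(S(u))) + 13369 = (9960 + 4) + 13369 = 9964 + 13369 = 23333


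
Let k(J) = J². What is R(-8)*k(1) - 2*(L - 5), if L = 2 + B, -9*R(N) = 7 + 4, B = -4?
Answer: 115/9 ≈ 12.778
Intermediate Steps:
R(N) = -11/9 (R(N) = -(7 + 4)/9 = -⅑*11 = -11/9)
L = -2 (L = 2 - 4 = -2)
R(-8)*k(1) - 2*(L - 5) = -11/9*1² - 2*(-2 - 5) = -11/9*1 - 2*(-7) = -11/9 + 14 = 115/9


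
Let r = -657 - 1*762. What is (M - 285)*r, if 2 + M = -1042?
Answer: 1885851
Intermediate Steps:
M = -1044 (M = -2 - 1042 = -1044)
r = -1419 (r = -657 - 762 = -1419)
(M - 285)*r = (-1044 - 285)*(-1419) = -1329*(-1419) = 1885851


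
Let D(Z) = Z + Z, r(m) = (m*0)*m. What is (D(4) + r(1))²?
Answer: 64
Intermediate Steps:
r(m) = 0 (r(m) = 0*m = 0)
D(Z) = 2*Z
(D(4) + r(1))² = (2*4 + 0)² = (8 + 0)² = 8² = 64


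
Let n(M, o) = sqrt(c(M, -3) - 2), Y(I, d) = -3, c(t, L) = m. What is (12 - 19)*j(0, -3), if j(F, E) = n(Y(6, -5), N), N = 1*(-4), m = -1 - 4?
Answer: -7*I*sqrt(7) ≈ -18.52*I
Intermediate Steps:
m = -5
c(t, L) = -5
N = -4
n(M, o) = I*sqrt(7) (n(M, o) = sqrt(-5 - 2) = sqrt(-7) = I*sqrt(7))
j(F, E) = I*sqrt(7)
(12 - 19)*j(0, -3) = (12 - 19)*(I*sqrt(7)) = -7*I*sqrt(7)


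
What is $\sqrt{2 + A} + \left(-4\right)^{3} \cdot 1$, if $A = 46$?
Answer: $-64 + 4 \sqrt{3} \approx -57.072$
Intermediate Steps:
$\sqrt{2 + A} + \left(-4\right)^{3} \cdot 1 = \sqrt{2 + 46} + \left(-4\right)^{3} \cdot 1 = \sqrt{48} - 64 = 4 \sqrt{3} - 64 = -64 + 4 \sqrt{3}$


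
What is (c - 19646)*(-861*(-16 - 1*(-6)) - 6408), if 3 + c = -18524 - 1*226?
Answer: -84554598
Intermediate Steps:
c = -18753 (c = -3 + (-18524 - 1*226) = -3 + (-18524 - 226) = -3 - 18750 = -18753)
(c - 19646)*(-861*(-16 - 1*(-6)) - 6408) = (-18753 - 19646)*(-861*(-16 - 1*(-6)) - 6408) = -38399*(-861*(-16 + 6) - 6408) = -38399*(-861*(-10) - 6408) = -38399*(8610 - 6408) = -38399*2202 = -84554598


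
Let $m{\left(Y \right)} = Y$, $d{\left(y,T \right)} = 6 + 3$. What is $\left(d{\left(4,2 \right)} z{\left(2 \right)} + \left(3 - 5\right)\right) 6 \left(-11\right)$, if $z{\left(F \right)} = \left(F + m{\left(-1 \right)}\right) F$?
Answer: $-1056$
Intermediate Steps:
$d{\left(y,T \right)} = 9$
$z{\left(F \right)} = F \left(-1 + F\right)$ ($z{\left(F \right)} = \left(F - 1\right) F = \left(-1 + F\right) F = F \left(-1 + F\right)$)
$\left(d{\left(4,2 \right)} z{\left(2 \right)} + \left(3 - 5\right)\right) 6 \left(-11\right) = \left(9 \cdot 2 \left(-1 + 2\right) + \left(3 - 5\right)\right) 6 \left(-11\right) = \left(9 \cdot 2 \cdot 1 + \left(3 - 5\right)\right) \left(-66\right) = \left(9 \cdot 2 - 2\right) \left(-66\right) = \left(18 - 2\right) \left(-66\right) = 16 \left(-66\right) = -1056$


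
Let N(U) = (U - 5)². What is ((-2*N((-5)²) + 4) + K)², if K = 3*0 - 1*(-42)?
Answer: 568516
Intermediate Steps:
N(U) = (-5 + U)²
K = 42 (K = 0 + 42 = 42)
((-2*N((-5)²) + 4) + K)² = ((-2*(-5 + (-5)²)² + 4) + 42)² = ((-2*(-5 + 25)² + 4) + 42)² = ((-2*20² + 4) + 42)² = ((-2*400 + 4) + 42)² = ((-800 + 4) + 42)² = (-796 + 42)² = (-754)² = 568516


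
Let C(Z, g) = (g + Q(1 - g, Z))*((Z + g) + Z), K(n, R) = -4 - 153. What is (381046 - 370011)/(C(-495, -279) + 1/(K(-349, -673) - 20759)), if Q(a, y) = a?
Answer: -46161612/5308481 ≈ -8.6958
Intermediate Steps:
K(n, R) = -157
C(Z, g) = g + 2*Z (C(Z, g) = (g + (1 - g))*((Z + g) + Z) = 1*(g + 2*Z) = g + 2*Z)
(381046 - 370011)/(C(-495, -279) + 1/(K(-349, -673) - 20759)) = (381046 - 370011)/((-279 + 2*(-495)) + 1/(-157 - 20759)) = 11035/((-279 - 990) + 1/(-20916)) = 11035/(-1269 - 1/20916) = 11035/(-26542405/20916) = 11035*(-20916/26542405) = -46161612/5308481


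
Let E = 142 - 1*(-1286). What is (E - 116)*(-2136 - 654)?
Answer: -3660480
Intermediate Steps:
E = 1428 (E = 142 + 1286 = 1428)
(E - 116)*(-2136 - 654) = (1428 - 116)*(-2136 - 654) = 1312*(-2790) = -3660480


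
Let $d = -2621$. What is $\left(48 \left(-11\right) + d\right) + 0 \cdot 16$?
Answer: $-3149$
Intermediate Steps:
$\left(48 \left(-11\right) + d\right) + 0 \cdot 16 = \left(48 \left(-11\right) - 2621\right) + 0 \cdot 16 = \left(-528 - 2621\right) + 0 = -3149 + 0 = -3149$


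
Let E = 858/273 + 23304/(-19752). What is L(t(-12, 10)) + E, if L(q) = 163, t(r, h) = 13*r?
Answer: 950352/5761 ≈ 164.96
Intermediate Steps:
E = 11309/5761 (E = 858*(1/273) + 23304*(-1/19752) = 22/7 - 971/823 = 11309/5761 ≈ 1.9630)
L(t(-12, 10)) + E = 163 + 11309/5761 = 950352/5761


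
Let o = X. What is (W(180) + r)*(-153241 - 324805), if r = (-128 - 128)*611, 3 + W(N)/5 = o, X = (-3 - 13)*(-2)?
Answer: 74704726466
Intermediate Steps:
X = 32 (X = -16*(-2) = 32)
o = 32
W(N) = 145 (W(N) = -15 + 5*32 = -15 + 160 = 145)
r = -156416 (r = -256*611 = -156416)
(W(180) + r)*(-153241 - 324805) = (145 - 156416)*(-153241 - 324805) = -156271*(-478046) = 74704726466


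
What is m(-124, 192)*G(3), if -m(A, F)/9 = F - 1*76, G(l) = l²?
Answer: -9396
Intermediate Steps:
m(A, F) = 684 - 9*F (m(A, F) = -9*(F - 1*76) = -9*(F - 76) = -9*(-76 + F) = 684 - 9*F)
m(-124, 192)*G(3) = (684 - 9*192)*3² = (684 - 1728)*9 = -1044*9 = -9396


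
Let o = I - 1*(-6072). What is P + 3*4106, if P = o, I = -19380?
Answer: -990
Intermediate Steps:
o = -13308 (o = -19380 - 1*(-6072) = -19380 + 6072 = -13308)
P = -13308
P + 3*4106 = -13308 + 3*4106 = -13308 + 12318 = -990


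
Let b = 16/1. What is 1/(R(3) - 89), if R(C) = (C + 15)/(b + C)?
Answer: -19/1673 ≈ -0.011357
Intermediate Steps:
b = 16 (b = 16*1 = 16)
R(C) = (15 + C)/(16 + C) (R(C) = (C + 15)/(16 + C) = (15 + C)/(16 + C))
1/(R(3) - 89) = 1/((15 + 3)/(16 + 3) - 89) = 1/(18/19 - 89) = 1/(-1673/19) = -19/1673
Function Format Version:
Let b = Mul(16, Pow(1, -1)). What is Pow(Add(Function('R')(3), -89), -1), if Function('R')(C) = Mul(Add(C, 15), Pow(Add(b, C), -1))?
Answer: Rational(-19, 1673) ≈ -0.011357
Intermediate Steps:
b = 16 (b = Mul(16, 1) = 16)
Function('R')(C) = Mul(Pow(Add(16, C), -1), Add(15, C)) (Function('R')(C) = Mul(Add(C, 15), Pow(Add(16, C), -1)) = Mul(Add(15, C), Pow(Add(16, C), -1)) = Mul(Pow(Add(16, C), -1), Add(15, C)))
Pow(Add(Function('R')(3), -89), -1) = Pow(Add(Mul(Pow(Add(16, 3), -1), Add(15, 3)), -89), -1) = Pow(Add(Mul(Pow(19, -1), 18), -89), -1) = Pow(Add(Mul(Rational(1, 19), 18), -89), -1) = Pow(Add(Rational(18, 19), -89), -1) = Pow(Rational(-1673, 19), -1) = Rational(-19, 1673)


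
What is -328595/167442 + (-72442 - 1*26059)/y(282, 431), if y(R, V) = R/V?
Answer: -592388648191/3934887 ≈ -1.5055e+5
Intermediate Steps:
-328595/167442 + (-72442 - 1*26059)/y(282, 431) = -328595/167442 + (-72442 - 1*26059)/((282/431)) = -328595*1/167442 + (-72442 - 26059)/((282*(1/431))) = -328595/167442 - 98501/282/431 = -328595/167442 - 98501*431/282 = -328595/167442 - 42453931/282 = -592388648191/3934887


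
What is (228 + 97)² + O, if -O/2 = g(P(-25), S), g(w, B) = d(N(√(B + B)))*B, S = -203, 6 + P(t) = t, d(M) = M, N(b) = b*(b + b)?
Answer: -224047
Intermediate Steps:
N(b) = 2*b² (N(b) = b*(2*b) = 2*b²)
P(t) = -6 + t
g(w, B) = 4*B² (g(w, B) = (2*(√(B + B))²)*B = (2*(√(2*B))²)*B = (2*(√2*√B)²)*B = (2*(2*B))*B = (4*B)*B = 4*B²)
O = -329672 (O = -8*(-203)² = -8*41209 = -2*164836 = -329672)
(228 + 97)² + O = (228 + 97)² - 329672 = 325² - 329672 = 105625 - 329672 = -224047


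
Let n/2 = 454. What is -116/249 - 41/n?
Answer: -115537/226092 ≈ -0.51102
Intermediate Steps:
n = 908 (n = 2*454 = 908)
-116/249 - 41/n = -116/249 - 41/908 = -115537/226092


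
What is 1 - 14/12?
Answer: -⅙ ≈ -0.16667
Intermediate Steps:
1 - 14/12 = 1 - 14*1/12 = 1 - 7/6 = -⅙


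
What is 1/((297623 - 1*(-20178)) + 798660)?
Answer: 1/1116461 ≈ 8.9569e-7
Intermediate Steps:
1/((297623 - 1*(-20178)) + 798660) = 1/((297623 + 20178) + 798660) = 1/(317801 + 798660) = 1/1116461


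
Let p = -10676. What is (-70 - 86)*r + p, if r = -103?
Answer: 5392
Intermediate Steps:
(-70 - 86)*r + p = (-70 - 86)*(-103) - 10676 = -156*(-103) - 10676 = 16068 - 10676 = 5392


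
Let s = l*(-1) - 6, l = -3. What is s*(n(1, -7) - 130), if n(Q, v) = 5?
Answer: 375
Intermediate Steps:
s = -3 (s = -3*(-1) - 6 = 3 - 6 = -3)
s*(n(1, -7) - 130) = -3*(5 - 130) = -3*(-125) = 375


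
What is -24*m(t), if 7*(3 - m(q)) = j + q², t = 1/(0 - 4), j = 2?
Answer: -909/14 ≈ -64.929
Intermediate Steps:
t = -¼ (t = 1/(-4) = -¼ ≈ -0.25000)
m(q) = 19/7 - q²/7 (m(q) = 3 - (2 + q²)/7 = 3 + (-2/7 - q²/7) = 19/7 - q²/7)
-24*m(t) = -24*(19/7 - (-¼)²/7) = -24*(19/7 - ⅐*1/16) = -24*(19/7 - 1/112) = -24*303/112 = -909/14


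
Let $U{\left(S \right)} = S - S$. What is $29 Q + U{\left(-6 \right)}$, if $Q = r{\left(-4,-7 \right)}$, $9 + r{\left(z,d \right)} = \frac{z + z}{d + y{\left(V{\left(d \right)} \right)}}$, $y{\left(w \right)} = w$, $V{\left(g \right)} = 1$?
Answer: $- \frac{667}{3} \approx -222.33$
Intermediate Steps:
$U{\left(S \right)} = 0$
$r{\left(z,d \right)} = -9 + \frac{2 z}{1 + d}$ ($r{\left(z,d \right)} = -9 + \frac{z + z}{d + 1} = -9 + \frac{2 z}{1 + d}$)
$Q = - \frac{23}{3}$ ($Q = \frac{-9 - -63 + 2 \left(-4\right)}{1 - 7} = \frac{-9 + 63 - 8}{-6} = \left(- \frac{1}{6}\right) 46 = - \frac{23}{3} \approx -7.6667$)
$29 Q + U{\left(-6 \right)} = 29 \left(- \frac{23}{3}\right) + 0 = - \frac{667}{3} + 0 = - \frac{667}{3}$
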